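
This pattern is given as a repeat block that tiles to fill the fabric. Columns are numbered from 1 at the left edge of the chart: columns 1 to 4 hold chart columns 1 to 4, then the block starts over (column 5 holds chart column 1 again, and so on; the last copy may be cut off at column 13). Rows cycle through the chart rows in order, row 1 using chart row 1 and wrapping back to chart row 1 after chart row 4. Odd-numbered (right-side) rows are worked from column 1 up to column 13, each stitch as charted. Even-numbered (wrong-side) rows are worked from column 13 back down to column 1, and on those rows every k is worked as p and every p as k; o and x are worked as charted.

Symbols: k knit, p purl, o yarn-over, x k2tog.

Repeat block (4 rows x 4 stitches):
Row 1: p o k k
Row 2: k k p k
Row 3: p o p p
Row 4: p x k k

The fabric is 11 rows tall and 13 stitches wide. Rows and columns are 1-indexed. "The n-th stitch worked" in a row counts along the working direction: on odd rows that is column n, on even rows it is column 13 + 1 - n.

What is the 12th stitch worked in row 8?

Stitch:
x

Derivation:
For row 8: chart row = ((8-1) mod 4) + 1 = 4; this is a WS (even) row.
Chart row 4 tiled across columns 1-13: p x k k p x k k p x k k p
Wrong side: read the tiled row from column 13 down to 1 and exchange k with p (leave o, x).
Row 8 as worked: k p p x k p p x k p p x k
The 12th stitch worked is x.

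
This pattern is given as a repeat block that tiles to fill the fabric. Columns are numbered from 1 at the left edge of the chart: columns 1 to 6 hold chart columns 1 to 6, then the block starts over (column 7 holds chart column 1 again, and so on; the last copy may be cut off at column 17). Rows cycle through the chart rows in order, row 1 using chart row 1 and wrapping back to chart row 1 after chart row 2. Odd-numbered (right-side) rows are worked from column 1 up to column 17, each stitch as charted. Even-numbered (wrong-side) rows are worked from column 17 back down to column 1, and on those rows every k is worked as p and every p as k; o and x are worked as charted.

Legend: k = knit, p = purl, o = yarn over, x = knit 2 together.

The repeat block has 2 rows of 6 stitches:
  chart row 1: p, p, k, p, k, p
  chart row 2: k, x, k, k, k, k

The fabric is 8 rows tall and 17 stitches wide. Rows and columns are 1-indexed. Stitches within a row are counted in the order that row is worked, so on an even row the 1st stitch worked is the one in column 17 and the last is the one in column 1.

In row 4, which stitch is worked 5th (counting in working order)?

Stitch:
p

Derivation:
For row 4: chart row = ((4-1) mod 2) + 1 = 2; this is a WS (even) row.
Chart row 2 tiled across columns 1-17: k x k k k k k x k k k k k x k k k
WS row: flip the tiled sequence (start at column 17) and apply k<->p; o and x stay.
Row 4 as worked: p p p x p p p p p x p p p p p x p
The 5th stitch worked is p.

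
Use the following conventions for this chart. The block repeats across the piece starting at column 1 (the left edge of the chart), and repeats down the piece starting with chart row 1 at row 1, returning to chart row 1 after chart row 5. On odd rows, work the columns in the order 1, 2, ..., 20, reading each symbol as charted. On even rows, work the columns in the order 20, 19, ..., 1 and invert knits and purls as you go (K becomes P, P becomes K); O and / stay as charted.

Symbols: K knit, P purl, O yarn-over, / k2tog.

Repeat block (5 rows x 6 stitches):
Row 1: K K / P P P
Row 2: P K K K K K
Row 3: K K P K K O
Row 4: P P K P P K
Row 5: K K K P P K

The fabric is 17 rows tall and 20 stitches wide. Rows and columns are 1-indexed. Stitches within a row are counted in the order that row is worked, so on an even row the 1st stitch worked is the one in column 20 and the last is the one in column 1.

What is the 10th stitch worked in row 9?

Result:
P

Derivation:
For row 9: chart row = ((9-1) mod 5) + 1 = 4; this is a RS (odd) row.
Chart row 4 tiled across columns 1-20: P P K P P K P P K P P K P P K P P K P P
RS: work column 1 to column 20, symbols as charted — the tiled row is the row as worked.
The 10th stitch worked is P.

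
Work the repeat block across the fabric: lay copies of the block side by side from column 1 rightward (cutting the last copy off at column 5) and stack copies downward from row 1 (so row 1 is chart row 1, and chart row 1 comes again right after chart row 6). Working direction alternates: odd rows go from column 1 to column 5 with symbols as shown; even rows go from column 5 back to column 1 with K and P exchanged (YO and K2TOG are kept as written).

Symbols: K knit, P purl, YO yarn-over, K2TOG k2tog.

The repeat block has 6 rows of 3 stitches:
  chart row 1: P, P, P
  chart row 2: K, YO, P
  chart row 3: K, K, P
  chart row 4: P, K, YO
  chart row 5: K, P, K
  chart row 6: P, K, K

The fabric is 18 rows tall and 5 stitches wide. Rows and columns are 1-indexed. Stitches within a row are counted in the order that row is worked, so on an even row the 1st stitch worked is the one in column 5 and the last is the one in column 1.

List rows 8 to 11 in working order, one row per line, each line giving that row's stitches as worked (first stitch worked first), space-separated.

Row 8: chart row 2, WS - tiled (columns 1-5): K YO P K YO; work from column 5 back to 1 with K<->P swapped.
Row 9: chart row 3, RS - tile across columns 1-5 and work as-is.
Row 10: chart row 4, WS - tiled (columns 1-5): P K YO P K; work from column 5 back to 1 with K<->P swapped.
Row 11: chart row 5, RS - tile across columns 1-5 and work as-is.

Result:
YO P K YO P
K K P K K
P K YO P K
K P K K P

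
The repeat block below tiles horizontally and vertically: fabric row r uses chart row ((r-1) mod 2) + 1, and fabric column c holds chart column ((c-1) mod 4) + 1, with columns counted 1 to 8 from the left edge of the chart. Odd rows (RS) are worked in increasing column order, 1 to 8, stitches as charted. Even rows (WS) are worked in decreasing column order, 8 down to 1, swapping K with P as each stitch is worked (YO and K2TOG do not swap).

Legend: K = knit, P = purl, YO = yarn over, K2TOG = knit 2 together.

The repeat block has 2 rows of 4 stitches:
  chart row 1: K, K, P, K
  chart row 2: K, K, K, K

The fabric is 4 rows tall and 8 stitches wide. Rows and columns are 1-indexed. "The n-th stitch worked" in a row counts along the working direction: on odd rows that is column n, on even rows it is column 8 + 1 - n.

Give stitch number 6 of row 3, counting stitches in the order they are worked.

For row 3: chart row = ((3-1) mod 2) + 1 = 1; this is a RS (odd) row.
Chart row 1 tiled across columns 1-8: K K P K K K P K
RS: work column 1 to column 8, symbols as charted — the tiled row is the row as worked.
Counting 6 along the worked row gives K.

Stitch:
K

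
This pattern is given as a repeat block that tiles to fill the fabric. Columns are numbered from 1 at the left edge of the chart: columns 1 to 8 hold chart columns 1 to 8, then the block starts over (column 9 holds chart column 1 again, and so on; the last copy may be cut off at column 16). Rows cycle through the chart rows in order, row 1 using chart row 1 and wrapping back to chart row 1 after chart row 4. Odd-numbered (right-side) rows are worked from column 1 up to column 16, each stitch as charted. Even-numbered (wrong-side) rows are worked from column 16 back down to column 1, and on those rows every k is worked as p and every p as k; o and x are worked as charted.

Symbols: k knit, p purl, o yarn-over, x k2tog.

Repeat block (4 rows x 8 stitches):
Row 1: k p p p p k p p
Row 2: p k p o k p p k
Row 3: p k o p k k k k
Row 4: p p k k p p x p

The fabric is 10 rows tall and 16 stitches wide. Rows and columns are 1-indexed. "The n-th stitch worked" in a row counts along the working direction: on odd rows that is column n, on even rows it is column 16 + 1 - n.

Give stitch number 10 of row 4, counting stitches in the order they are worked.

Stitch:
x

Derivation:
Row 4 uses chart row ((4-1) mod 4)+1 = 4. Row 4 is even, so WS.
Chart row 4 tiled across columns 1-16: p p k k p p x p p p k k p p x p
Wrong side: read the tiled row from column 16 down to 1 and exchange k with p (leave o, x).
Row 4 as worked: k x k k p p k k k x k k p p k k
Counting 10 along the worked row gives x.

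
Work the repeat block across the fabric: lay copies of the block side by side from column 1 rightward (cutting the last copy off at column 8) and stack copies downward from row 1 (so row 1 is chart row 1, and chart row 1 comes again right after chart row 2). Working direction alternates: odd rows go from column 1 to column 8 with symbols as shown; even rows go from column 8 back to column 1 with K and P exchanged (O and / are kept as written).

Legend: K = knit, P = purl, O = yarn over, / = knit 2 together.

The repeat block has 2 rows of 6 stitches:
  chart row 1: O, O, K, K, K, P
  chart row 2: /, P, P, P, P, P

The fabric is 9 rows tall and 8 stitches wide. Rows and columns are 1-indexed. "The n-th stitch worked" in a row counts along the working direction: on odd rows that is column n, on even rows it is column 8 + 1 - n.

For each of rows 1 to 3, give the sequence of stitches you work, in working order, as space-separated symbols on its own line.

Row 1: chart row 1, RS - tile across columns 1-8 and work as-is.
Row 2: chart row 2, WS - tiled (columns 1-8): / P P P P P / P; work from column 8 back to 1 with K<->P swapped.
Row 3: chart row 1, RS - tile across columns 1-8 and work as-is.

Result:
O O K K K P O O
K / K K K K K /
O O K K K P O O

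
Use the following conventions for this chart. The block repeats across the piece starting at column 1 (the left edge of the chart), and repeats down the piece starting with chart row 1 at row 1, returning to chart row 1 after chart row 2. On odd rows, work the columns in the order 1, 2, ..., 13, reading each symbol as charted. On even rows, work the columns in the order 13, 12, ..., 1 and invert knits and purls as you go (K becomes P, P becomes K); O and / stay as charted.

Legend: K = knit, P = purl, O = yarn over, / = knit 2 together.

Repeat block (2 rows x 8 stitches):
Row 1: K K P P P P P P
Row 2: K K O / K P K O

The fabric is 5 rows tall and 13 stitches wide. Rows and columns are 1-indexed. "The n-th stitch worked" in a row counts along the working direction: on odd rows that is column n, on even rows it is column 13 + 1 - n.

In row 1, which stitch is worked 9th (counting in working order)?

Row 1 uses chart row ((1-1) mod 2)+1 = 1. Row 1 is odd, so RS.
Chart row 1 tiled across columns 1-13: K K P P P P P P K K P P P
RS row: no reversal, no swap; stitch n worked = column n.
Counting 9 along the worked row gives K.

Result:
K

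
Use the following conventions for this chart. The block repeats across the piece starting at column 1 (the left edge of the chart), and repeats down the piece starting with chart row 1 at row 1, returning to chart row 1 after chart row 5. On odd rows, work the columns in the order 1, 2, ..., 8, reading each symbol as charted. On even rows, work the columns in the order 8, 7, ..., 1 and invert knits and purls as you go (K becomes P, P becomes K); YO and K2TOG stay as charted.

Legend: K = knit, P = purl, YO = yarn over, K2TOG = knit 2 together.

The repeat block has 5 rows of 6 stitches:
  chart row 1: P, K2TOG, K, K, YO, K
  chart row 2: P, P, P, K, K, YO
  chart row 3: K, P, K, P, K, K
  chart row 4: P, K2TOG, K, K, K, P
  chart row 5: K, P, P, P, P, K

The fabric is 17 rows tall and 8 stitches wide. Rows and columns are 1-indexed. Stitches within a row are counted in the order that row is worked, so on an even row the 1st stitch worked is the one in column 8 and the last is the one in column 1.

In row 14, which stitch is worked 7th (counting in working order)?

== STITCH ==
K2TOG

Derivation:
Row 14: (14-1) mod 5 = 3, so use chart row 4. Even row -> WS.
Chart row 4 tiled across columns 1-8: P K2TOG K K K P P K2TOG
Wrong side: read the tiled row from column 8 down to 1 and exchange K with P (leave YO, K2TOG).
Row 14 as worked: K2TOG K K P P P K2TOG K
Counting 7 along the worked row gives K2TOG.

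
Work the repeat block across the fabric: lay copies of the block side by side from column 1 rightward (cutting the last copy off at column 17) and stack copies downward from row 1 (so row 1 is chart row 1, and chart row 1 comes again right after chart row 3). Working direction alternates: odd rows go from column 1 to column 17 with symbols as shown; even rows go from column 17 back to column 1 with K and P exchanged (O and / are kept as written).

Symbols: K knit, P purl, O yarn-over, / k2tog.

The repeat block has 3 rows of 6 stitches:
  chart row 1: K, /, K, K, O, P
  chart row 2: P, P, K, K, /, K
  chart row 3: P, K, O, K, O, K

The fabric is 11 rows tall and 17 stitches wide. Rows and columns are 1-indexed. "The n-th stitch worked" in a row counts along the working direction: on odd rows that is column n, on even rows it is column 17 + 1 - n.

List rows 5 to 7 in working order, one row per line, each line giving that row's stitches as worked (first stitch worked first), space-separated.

Row 5: chart row 2, RS - tile across columns 1-17 and work as-is.
Row 6: chart row 3, WS - tiled (columns 1-17): P K O K O K P K O K O K P K O K O; work from column 17 back to 1 with K<->P swapped.
Row 7: chart row 1, RS - tile across columns 1-17 and work as-is.

Rows as worked:
P P K K / K P P K K / K P P K K /
O P O P K P O P O P K P O P O P K
K / K K O P K / K K O P K / K K O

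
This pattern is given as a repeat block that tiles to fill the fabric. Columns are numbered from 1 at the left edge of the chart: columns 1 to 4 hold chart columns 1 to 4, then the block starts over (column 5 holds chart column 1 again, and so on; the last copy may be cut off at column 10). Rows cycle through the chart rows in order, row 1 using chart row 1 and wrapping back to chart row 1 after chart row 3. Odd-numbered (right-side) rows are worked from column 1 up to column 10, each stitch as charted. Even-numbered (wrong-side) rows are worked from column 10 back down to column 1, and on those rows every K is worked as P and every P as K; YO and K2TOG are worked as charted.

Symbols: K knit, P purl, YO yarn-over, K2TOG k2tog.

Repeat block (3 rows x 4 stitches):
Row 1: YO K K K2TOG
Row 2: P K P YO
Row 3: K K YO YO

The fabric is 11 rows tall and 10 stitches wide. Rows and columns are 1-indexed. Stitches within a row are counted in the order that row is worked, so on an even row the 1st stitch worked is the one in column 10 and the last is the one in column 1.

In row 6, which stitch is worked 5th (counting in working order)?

For row 6: chart row = ((6-1) mod 3) + 1 = 3; this is a WS (even) row.
Chart row 3 tiled across columns 1-10: K K YO YO K K YO YO K K
WS: work from column 10 back to column 1 (reverse the tiled row), swapping K<->P (YO and K2TOG unchanged).
Row 6 as worked: P P YO YO P P YO YO P P
Stitch 5 in working order -> P

Result:
P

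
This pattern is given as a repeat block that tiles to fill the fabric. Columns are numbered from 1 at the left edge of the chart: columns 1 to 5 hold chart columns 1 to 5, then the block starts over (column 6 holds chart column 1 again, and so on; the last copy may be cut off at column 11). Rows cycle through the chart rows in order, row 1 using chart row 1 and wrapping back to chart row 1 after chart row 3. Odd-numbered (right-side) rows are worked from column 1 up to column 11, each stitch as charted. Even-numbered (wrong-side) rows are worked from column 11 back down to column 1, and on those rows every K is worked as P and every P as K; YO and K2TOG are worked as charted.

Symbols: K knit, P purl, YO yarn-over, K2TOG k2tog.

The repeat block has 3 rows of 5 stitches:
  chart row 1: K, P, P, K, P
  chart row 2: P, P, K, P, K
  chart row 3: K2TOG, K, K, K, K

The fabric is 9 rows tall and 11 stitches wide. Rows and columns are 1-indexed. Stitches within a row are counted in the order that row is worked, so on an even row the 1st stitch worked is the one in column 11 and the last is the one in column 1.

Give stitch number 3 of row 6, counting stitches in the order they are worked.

Result:
P

Derivation:
For row 6: chart row = ((6-1) mod 3) + 1 = 3; this is a WS (even) row.
Chart row 3 tiled across columns 1-11: K2TOG K K K K K2TOG K K K K K2TOG
WS row: flip the tiled sequence (start at column 11) and apply K<->P; YO and K2TOG stay.
Row 6 as worked: K2TOG P P P P K2TOG P P P P K2TOG
The 3rd stitch worked is P.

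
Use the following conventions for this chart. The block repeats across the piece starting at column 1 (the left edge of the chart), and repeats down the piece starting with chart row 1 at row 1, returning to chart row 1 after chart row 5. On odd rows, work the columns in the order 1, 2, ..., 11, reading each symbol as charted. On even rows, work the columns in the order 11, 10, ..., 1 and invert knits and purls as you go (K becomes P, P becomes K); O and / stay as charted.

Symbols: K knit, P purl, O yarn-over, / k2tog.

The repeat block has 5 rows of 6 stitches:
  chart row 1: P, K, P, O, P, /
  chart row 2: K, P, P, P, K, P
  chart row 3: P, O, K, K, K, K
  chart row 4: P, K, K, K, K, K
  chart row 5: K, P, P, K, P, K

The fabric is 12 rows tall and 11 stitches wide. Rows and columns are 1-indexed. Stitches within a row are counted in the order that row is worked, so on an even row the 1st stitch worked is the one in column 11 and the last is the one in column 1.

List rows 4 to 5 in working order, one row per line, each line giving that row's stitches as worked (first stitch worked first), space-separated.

== ROWS AS WORKED ==
P P P P K P P P P P K
K P P K P K K P P K P

Derivation:
Row 4: chart row 4, WS - tiled (columns 1-11): P K K K K K P K K K K; work from column 11 back to 1 with K<->P swapped.
Row 5: chart row 5, RS - tile across columns 1-11 and work as-is.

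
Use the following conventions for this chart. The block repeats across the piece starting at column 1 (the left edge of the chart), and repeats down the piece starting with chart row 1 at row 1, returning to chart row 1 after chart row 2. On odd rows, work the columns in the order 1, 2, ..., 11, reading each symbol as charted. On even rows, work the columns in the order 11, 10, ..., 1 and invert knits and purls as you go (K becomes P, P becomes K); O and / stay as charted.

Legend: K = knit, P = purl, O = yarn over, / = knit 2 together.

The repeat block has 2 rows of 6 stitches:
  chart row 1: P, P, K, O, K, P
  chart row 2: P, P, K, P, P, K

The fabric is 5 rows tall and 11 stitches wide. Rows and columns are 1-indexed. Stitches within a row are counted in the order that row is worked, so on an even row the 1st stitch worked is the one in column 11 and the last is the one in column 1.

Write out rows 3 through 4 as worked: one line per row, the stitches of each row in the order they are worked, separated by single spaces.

Rows as worked:
P P K O K P P P K O K
K K P K K P K K P K K

Derivation:
Row 3: chart row 1, RS - tile across columns 1-11 and work as-is.
Row 4: chart row 2, WS - tiled (columns 1-11): P P K P P K P P K P P; work from column 11 back to 1 with K<->P swapped.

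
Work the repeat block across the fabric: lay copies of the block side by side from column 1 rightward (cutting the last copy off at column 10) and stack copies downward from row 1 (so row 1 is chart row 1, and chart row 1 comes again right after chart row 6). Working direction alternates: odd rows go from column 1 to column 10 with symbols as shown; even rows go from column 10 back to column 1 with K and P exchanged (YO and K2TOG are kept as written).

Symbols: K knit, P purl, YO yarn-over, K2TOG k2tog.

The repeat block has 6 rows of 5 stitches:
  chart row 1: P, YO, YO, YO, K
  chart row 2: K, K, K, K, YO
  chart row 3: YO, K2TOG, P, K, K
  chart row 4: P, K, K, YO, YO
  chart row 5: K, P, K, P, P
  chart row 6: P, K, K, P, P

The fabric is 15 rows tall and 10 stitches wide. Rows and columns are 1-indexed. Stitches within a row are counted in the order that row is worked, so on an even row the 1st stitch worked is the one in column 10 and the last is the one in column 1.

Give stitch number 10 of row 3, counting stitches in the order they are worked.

Row 3: (3-1) mod 6 = 2, so use chart row 3. Odd row -> RS.
Chart row 3 tiled across columns 1-10: YO K2TOG P K K YO K2TOG P K K
RS: work column 1 to column 10, symbols as charted — the tiled row is the row as worked.
Counting 10 along the worked row gives K.

== STITCH ==
K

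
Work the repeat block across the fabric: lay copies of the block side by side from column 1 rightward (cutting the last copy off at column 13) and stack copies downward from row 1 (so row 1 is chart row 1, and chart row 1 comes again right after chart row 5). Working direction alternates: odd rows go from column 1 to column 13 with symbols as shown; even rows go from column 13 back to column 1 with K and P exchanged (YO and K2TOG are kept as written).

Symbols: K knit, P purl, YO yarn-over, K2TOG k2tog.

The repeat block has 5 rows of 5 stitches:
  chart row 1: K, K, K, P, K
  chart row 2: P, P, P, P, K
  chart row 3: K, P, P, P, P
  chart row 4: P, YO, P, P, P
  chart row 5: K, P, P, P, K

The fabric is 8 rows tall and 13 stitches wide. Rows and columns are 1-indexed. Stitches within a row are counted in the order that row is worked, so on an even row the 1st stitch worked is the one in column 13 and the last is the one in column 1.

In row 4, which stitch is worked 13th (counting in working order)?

Result:
K

Derivation:
Row 4: (4-1) mod 5 = 3, so use chart row 4. Even row -> WS.
Chart row 4 tiled across columns 1-13: P YO P P P P YO P P P P YO P
WS: work from column 13 back to column 1 (reverse the tiled row), swapping K<->P (YO and K2TOG unchanged).
Row 4 as worked: K YO K K K K YO K K K K YO K
Counting 13 along the worked row gives K.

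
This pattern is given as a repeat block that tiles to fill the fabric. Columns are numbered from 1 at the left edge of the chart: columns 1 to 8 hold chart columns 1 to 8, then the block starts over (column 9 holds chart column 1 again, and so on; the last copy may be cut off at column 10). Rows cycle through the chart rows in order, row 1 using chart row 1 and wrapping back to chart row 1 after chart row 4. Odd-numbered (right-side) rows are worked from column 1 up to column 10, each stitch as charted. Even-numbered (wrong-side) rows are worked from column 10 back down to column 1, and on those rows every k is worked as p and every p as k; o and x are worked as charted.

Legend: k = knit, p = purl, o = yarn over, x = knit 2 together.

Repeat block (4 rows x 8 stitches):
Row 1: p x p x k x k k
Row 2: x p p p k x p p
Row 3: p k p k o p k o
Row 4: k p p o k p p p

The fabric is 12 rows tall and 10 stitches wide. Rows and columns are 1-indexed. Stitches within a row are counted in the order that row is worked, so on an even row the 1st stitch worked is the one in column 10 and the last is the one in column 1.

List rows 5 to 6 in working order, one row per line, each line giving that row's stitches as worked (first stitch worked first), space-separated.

Row 5: chart row 1, RS - tile across columns 1-10 and work as-is.
Row 6: chart row 2, WS - tiled (columns 1-10): x p p p k x p p x p; work from column 10 back to 1 with k<->p swapped.

Result:
p x p x k x k k p x
k x k k x p k k k x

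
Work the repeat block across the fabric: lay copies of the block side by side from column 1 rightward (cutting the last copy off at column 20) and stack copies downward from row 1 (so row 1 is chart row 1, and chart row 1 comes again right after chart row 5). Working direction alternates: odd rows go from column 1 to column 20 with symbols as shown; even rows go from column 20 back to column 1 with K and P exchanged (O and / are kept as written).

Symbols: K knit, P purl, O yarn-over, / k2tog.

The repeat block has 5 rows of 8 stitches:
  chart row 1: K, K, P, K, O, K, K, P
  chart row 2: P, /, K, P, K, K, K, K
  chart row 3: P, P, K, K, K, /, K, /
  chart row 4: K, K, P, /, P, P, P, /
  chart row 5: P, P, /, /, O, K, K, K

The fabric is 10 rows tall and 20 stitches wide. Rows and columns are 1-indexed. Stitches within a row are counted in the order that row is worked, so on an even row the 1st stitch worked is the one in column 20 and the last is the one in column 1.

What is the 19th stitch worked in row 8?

Row 8: (8-1) mod 5 = 2, so use chart row 3. Even row -> WS.
Chart row 3 tiled across columns 1-20: P P K K K / K / P P K K K / K / P P K K
WS: work from column 20 back to column 1 (reverse the tiled row), swapping K<->P (O and / unchanged).
Row 8 as worked: P P K K / P / P P P K K / P / P P P K K
Counting 19 along the worked row gives K.

== STITCH ==
K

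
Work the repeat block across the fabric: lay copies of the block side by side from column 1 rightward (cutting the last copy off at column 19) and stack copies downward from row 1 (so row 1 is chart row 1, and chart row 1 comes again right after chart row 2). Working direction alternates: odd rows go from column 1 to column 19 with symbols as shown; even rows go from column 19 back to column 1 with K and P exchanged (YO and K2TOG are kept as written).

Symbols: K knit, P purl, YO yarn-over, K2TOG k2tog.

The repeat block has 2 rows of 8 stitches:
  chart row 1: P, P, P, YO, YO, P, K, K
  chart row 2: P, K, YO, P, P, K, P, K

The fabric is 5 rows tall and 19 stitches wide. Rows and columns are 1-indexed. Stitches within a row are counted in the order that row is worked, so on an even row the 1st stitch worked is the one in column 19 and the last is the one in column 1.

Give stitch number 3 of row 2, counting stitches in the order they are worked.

For row 2: chart row = ((2-1) mod 2) + 1 = 2; this is a WS (even) row.
Chart row 2 tiled across columns 1-19: P K YO P P K P K P K YO P P K P K P K YO
WS row: flip the tiled sequence (start at column 19) and apply K<->P; YO and K2TOG stay.
Row 2 as worked: YO P K P K P K K YO P K P K P K K YO P K
Stitch 3 in working order -> K

Result:
K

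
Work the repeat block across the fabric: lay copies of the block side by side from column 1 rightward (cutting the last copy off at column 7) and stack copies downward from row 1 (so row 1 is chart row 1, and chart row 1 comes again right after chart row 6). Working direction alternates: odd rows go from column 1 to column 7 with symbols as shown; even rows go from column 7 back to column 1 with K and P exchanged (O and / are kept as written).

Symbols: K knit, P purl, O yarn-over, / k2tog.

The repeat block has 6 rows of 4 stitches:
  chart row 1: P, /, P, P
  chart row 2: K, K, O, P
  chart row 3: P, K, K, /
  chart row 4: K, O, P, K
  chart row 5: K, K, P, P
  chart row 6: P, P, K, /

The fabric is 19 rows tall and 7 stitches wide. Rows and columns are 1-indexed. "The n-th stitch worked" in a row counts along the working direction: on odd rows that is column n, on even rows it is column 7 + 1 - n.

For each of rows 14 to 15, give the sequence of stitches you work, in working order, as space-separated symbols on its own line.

Rows as worked:
O P P K O P P
P K K / P K K

Derivation:
Row 14: chart row 2, WS - tiled (columns 1-7): K K O P K K O; work from column 7 back to 1 with K<->P swapped.
Row 15: chart row 3, RS - tile across columns 1-7 and work as-is.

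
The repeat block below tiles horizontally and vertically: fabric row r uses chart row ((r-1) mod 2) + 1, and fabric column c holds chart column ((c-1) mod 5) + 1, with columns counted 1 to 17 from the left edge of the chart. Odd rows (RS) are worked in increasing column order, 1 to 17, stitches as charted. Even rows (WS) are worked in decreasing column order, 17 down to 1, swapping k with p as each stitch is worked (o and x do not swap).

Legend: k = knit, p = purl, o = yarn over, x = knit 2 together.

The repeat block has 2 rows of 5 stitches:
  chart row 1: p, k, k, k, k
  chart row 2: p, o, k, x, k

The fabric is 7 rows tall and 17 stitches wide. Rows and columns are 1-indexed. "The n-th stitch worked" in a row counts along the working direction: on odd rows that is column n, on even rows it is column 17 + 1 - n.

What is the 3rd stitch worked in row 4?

== STITCH ==
p

Derivation:
Row 4: (4-1) mod 2 = 1, so use chart row 2. Even row -> WS.
Chart row 2 tiled across columns 1-17: p o k x k p o k x k p o k x k p o
WS row: flip the tiled sequence (start at column 17) and apply k<->p; o and x stay.
Row 4 as worked: o k p x p o k p x p o k p x p o k
Stitch 3 in working order -> p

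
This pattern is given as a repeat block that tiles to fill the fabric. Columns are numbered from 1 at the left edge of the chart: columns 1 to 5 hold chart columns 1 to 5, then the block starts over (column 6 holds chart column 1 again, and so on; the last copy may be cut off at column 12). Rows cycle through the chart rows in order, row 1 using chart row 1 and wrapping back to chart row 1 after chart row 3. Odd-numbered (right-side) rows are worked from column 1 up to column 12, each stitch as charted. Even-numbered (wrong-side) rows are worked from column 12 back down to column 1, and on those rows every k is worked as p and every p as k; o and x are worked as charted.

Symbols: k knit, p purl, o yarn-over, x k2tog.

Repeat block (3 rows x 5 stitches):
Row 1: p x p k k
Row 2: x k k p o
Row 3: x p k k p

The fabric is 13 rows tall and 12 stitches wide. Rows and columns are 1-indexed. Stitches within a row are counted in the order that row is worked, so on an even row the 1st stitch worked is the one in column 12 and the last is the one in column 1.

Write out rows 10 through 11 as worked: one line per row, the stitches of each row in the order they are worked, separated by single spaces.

Row 10: chart row 1, WS - tiled (columns 1-12): p x p k k p x p k k p x; work from column 12 back to 1 with k<->p swapped.
Row 11: chart row 2, RS - tile across columns 1-12 and work as-is.

Result:
x k p p k x k p p k x k
x k k p o x k k p o x k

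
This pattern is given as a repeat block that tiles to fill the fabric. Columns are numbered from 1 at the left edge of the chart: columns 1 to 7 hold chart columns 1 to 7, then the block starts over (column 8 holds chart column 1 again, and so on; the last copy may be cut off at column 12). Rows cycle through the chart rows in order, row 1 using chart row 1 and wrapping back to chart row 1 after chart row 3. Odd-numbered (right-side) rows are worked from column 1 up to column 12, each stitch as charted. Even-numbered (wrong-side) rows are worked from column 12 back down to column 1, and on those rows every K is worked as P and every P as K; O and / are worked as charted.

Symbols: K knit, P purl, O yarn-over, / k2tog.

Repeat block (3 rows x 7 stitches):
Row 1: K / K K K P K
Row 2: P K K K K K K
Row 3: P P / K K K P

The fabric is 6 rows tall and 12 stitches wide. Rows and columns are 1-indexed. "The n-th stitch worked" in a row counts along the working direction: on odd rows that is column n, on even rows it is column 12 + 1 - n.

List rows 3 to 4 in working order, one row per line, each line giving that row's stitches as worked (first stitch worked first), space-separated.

== ROWS AS WORKED ==
P P / K K K P P P / K K
P P P / P P K P P P / P

Derivation:
Row 3: chart row 3, RS - tile across columns 1-12 and work as-is.
Row 4: chart row 1, WS - tiled (columns 1-12): K / K K K P K K / K K K; work from column 12 back to 1 with K<->P swapped.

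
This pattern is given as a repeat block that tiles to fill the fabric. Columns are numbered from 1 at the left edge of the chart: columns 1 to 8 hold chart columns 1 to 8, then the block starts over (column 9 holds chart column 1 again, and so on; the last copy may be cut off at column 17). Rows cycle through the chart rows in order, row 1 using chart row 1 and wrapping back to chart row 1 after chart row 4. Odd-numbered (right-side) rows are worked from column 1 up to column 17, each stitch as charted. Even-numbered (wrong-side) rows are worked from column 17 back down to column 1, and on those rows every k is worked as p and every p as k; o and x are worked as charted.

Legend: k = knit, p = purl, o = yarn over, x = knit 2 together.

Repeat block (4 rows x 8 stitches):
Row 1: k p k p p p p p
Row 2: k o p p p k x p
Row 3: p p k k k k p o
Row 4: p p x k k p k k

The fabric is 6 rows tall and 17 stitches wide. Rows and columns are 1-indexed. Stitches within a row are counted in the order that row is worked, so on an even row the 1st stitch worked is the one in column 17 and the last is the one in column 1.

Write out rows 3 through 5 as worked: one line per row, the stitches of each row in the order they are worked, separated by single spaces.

Result:
p p k k k k p o p p k k k k p o p
k p p k p p x k k p p k p p x k k
k p k p p p p p k p k p p p p p k

Derivation:
Row 3: chart row 3, RS - tile across columns 1-17 and work as-is.
Row 4: chart row 4, WS - tiled (columns 1-17): p p x k k p k k p p x k k p k k p; work from column 17 back to 1 with k<->p swapped.
Row 5: chart row 1, RS - tile across columns 1-17 and work as-is.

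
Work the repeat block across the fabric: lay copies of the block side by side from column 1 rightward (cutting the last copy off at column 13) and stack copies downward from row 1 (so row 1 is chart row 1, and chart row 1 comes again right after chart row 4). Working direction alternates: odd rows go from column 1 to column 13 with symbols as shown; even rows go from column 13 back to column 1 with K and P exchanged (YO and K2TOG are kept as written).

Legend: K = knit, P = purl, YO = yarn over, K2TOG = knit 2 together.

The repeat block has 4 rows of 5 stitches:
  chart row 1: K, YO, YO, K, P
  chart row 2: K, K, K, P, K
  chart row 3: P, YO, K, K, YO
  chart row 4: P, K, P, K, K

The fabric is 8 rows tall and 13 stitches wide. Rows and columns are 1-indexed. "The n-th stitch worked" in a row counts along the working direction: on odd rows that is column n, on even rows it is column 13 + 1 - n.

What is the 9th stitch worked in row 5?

Result:
K

Derivation:
For row 5: chart row = ((5-1) mod 4) + 1 = 1; this is a RS (odd) row.
Chart row 1 tiled across columns 1-13: K YO YO K P K YO YO K P K YO YO
RS row: no reversal, no swap; stitch n worked = column n.
Counting 9 along the worked row gives K.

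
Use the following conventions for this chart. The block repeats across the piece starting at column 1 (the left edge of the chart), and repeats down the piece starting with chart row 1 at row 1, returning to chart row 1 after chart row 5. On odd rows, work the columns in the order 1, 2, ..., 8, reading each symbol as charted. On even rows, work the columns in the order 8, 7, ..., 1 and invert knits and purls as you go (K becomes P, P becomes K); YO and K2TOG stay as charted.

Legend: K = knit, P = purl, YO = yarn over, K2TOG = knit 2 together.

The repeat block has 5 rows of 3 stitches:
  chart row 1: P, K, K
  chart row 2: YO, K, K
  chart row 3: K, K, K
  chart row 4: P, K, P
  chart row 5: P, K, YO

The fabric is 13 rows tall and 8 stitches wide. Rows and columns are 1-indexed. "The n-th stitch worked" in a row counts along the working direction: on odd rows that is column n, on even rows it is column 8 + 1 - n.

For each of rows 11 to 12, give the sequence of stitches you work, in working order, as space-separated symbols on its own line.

Row 11: chart row 1, RS - tile across columns 1-8 and work as-is.
Row 12: chart row 2, WS - tiled (columns 1-8): YO K K YO K K YO K; work from column 8 back to 1 with K<->P swapped.

Result:
P K K P K K P K
P YO P P YO P P YO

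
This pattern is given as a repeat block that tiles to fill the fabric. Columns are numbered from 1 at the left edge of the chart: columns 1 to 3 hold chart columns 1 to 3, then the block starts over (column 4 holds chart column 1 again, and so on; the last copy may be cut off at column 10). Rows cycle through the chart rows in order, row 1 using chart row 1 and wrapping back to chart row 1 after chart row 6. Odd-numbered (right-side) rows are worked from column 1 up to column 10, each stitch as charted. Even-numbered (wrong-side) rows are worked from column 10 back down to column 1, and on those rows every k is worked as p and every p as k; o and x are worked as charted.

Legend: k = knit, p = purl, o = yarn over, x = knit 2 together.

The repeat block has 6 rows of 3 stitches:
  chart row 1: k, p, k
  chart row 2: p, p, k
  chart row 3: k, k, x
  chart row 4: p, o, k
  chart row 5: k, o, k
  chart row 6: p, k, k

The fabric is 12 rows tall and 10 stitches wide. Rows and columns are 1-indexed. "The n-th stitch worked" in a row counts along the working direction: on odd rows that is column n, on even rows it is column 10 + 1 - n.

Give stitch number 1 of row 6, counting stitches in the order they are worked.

For row 6: chart row = ((6-1) mod 6) + 1 = 6; this is a WS (even) row.
Chart row 6 tiled across columns 1-10: p k k p k k p k k p
WS: work from column 10 back to column 1 (reverse the tiled row), swapping k<->p (o and x unchanged).
Row 6 as worked: k p p k p p k p p k
Stitch 1 in working order -> k

Stitch:
k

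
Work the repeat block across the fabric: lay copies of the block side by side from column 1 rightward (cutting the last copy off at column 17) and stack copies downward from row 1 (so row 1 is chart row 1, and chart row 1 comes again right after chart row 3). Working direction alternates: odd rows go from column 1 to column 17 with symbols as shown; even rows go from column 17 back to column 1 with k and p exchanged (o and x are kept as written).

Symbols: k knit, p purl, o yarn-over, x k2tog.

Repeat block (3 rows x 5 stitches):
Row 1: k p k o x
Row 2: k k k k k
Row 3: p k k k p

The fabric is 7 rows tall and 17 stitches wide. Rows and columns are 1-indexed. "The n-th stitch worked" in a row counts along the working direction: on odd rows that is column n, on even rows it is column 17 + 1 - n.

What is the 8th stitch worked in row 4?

== STITCH ==
x

Derivation:
For row 4: chart row = ((4-1) mod 3) + 1 = 1; this is a WS (even) row.
Chart row 1 tiled across columns 1-17: k p k o x k p k o x k p k o x k p
WS row: flip the tiled sequence (start at column 17) and apply k<->p; o and x stay.
Row 4 as worked: k p x o p k p x o p k p x o p k p
Stitch 8 in working order -> x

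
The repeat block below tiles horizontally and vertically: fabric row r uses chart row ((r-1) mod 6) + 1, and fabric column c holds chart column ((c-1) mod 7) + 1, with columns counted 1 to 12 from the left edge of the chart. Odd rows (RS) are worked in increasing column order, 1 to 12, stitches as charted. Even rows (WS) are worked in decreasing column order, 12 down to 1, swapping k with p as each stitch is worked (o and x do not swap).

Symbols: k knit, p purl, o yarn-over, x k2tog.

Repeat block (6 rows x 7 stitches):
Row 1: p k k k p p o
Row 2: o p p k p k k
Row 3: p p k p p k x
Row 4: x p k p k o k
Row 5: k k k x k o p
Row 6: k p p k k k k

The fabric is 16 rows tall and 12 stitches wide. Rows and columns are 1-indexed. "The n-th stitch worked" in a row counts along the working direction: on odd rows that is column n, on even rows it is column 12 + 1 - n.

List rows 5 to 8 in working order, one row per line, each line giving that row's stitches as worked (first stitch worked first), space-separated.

Result:
k k k x k o p k k k x k
p p k k p p p p p k k p
p k k k p p o p k k k p
k p k k o p p k p k k o

Derivation:
Row 5: chart row 5, RS - tile across columns 1-12 and work as-is.
Row 6: chart row 6, WS - tiled (columns 1-12): k p p k k k k k p p k k; work from column 12 back to 1 with k<->p swapped.
Row 7: chart row 1, RS - tile across columns 1-12 and work as-is.
Row 8: chart row 2, WS - tiled (columns 1-12): o p p k p k k o p p k p; work from column 12 back to 1 with k<->p swapped.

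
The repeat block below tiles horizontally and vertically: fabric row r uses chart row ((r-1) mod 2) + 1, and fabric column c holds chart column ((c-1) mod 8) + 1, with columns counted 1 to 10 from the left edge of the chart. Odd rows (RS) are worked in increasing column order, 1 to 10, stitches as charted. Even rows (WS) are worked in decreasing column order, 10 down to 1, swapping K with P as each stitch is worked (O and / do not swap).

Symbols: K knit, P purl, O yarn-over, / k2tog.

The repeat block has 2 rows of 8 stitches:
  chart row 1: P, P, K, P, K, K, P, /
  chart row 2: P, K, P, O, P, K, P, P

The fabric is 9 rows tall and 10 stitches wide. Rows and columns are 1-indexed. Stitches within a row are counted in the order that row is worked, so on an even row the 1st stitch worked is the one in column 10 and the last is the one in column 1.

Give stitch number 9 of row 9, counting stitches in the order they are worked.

Row 9: (9-1) mod 2 = 0, so use chart row 1. Odd row -> RS.
Chart row 1 tiled across columns 1-10: P P K P K K P / P P
RS row: no reversal, no swap; stitch n worked = column n.
Counting 9 along the worked row gives P.

Result:
P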